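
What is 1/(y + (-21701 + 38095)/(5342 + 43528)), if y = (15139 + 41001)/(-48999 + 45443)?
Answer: -3103245/47951156 ≈ -0.064717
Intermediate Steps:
y = -2005/127 (y = 56140/(-3556) = 56140*(-1/3556) = -2005/127 ≈ -15.787)
1/(y + (-21701 + 38095)/(5342 + 43528)) = 1/(-2005/127 + (-21701 + 38095)/(5342 + 43528)) = 1/(-2005/127 + 16394/48870) = 1/(-2005/127 + 16394*(1/48870)) = 1/(-2005/127 + 8197/24435) = 1/(-47951156/3103245) = -3103245/47951156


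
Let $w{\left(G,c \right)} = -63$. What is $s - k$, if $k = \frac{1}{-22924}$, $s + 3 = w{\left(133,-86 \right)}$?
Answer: $- \frac{1512983}{22924} \approx -66.0$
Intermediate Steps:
$s = -66$ ($s = -3 - 63 = -66$)
$k = - \frac{1}{22924} \approx -4.3622 \cdot 10^{-5}$
$s - k = -66 - - \frac{1}{22924} = -66 + \frac{1}{22924} = - \frac{1512983}{22924}$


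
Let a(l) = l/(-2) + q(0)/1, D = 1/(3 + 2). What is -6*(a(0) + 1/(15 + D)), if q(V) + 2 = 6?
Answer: -927/38 ≈ -24.395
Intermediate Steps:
D = ⅕ (D = 1/5 = ⅕ ≈ 0.20000)
q(V) = 4 (q(V) = -2 + 6 = 4)
a(l) = 4 - l/2 (a(l) = l/(-2) + 4/1 = l*(-½) + 4*1 = -l/2 + 4 = 4 - l/2)
-6*(a(0) + 1/(15 + D)) = -6*((4 - ½*0) + 1/(15 + ⅕)) = -6*((4 + 0) + 1/(76/5)) = -6*(4 + 5/76) = -6*309/76 = -927/38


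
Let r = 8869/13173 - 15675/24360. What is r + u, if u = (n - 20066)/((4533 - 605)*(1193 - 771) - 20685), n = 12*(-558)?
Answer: 470977860077/35018786310312 ≈ 0.013449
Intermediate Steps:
n = -6696
u = -26762/1636931 (u = (-6696 - 20066)/((4533 - 605)*(1193 - 771) - 20685) = -26762/(3928*422 - 20685) = -26762/(1657616 - 20685) = -26762/1636931 ≈ -0.016349)
r = 637471/21392952 (r = 8869*(1/13173) - 15675*1/24360 = 8869/13173 - 1045/1624 = 637471/21392952 ≈ 0.029798)
r + u = 637471/21392952 - 26762/1636931 = 470977860077/35018786310312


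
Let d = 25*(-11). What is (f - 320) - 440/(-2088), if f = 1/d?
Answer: -22953136/71775 ≈ -319.79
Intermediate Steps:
d = -275
f = -1/275 (f = 1/(-275) = -1/275 ≈ -0.0036364)
(f - 320) - 440/(-2088) = (-1/275 - 320) - 440/(-2088) = -88001/275 - 440*(-1/2088) = -88001/275 + 55/261 = -22953136/71775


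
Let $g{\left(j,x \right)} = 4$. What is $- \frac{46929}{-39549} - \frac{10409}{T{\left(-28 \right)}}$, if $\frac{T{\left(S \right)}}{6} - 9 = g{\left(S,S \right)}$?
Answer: $- \frac{136001693}{1028274} \approx -132.26$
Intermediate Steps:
$T{\left(S \right)} = 78$ ($T{\left(S \right)} = 54 + 6 \cdot 4 = 54 + 24 = 78$)
$- \frac{46929}{-39549} - \frac{10409}{T{\left(-28 \right)}} = - \frac{46929}{-39549} - \frac{10409}{78} = \left(-46929\right) \left(- \frac{1}{39549}\right) - \frac{10409}{78} = \frac{15643}{13183} - \frac{10409}{78} = - \frac{136001693}{1028274}$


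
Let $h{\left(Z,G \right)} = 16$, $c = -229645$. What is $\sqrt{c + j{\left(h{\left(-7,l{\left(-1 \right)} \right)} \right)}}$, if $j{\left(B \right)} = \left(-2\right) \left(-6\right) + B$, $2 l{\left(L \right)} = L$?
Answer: $3 i \sqrt{25513} \approx 479.18 i$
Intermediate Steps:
$l{\left(L \right)} = \frac{L}{2}$
$j{\left(B \right)} = 12 + B$
$\sqrt{c + j{\left(h{\left(-7,l{\left(-1 \right)} \right)} \right)}} = \sqrt{-229645 + \left(12 + 16\right)} = \sqrt{-229645 + 28} = \sqrt{-229617} = 3 i \sqrt{25513}$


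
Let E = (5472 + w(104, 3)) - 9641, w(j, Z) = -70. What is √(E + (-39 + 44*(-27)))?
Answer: I*√5466 ≈ 73.932*I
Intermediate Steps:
E = -4239 (E = (5472 - 70) - 9641 = 5402 - 9641 = -4239)
√(E + (-39 + 44*(-27))) = √(-4239 + (-39 + 44*(-27))) = √(-4239 + (-39 - 1188)) = √(-4239 - 1227) = √(-5466) = I*√5466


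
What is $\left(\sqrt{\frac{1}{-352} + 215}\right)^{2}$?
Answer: $\frac{75679}{352} \approx 215.0$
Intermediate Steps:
$\left(\sqrt{\frac{1}{-352} + 215}\right)^{2} = \left(\sqrt{- \frac{1}{352} + 215}\right)^{2} = \left(\sqrt{\frac{75679}{352}}\right)^{2} = \left(\frac{\sqrt{1664938}}{88}\right)^{2} = \frac{75679}{352}$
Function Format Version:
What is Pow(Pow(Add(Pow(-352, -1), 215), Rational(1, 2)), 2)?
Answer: Rational(75679, 352) ≈ 215.00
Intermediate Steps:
Pow(Pow(Add(Pow(-352, -1), 215), Rational(1, 2)), 2) = Pow(Pow(Add(Rational(-1, 352), 215), Rational(1, 2)), 2) = Pow(Pow(Rational(75679, 352), Rational(1, 2)), 2) = Pow(Mul(Rational(1, 88), Pow(1664938, Rational(1, 2))), 2) = Rational(75679, 352)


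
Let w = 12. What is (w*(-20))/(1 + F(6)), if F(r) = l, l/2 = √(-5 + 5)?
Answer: -240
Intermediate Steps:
l = 0 (l = 2*√(-5 + 5) = 2*√0 = 2*0 = 0)
F(r) = 0
(w*(-20))/(1 + F(6)) = (12*(-20))/(1 + 0) = -240/1 = -240*1 = -240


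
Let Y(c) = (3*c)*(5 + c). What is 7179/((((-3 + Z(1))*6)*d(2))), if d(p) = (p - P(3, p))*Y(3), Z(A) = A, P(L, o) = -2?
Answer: -2393/1152 ≈ -2.0773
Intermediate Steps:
Y(c) = 3*c*(5 + c)
d(p) = 144 + 72*p (d(p) = (p - 1*(-2))*(3*3*(5 + 3)) = (p + 2)*(3*3*8) = (2 + p)*72 = 144 + 72*p)
7179/((((-3 + Z(1))*6)*d(2))) = 7179/((((-3 + 1)*6)*(144 + 72*2))) = 7179/(((-2*6)*(144 + 144))) = 7179/((-12*288)) = 7179/(-3456) = 7179*(-1/3456) = -2393/1152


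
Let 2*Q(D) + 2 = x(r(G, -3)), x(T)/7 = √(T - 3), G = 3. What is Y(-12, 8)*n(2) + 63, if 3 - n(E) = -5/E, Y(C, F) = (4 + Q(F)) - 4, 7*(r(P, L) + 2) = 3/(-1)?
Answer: 115/2 + 11*I*√266/4 ≈ 57.5 + 44.851*I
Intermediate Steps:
r(P, L) = -17/7 (r(P, L) = -2 + (3/(-1))/7 = -2 + (3*(-1))/7 = -2 + (⅐)*(-3) = -2 - 3/7 = -17/7)
x(T) = 7*√(-3 + T) (x(T) = 7*√(T - 3) = 7*√(-3 + T))
Q(D) = -1 + I*√266/2 (Q(D) = -1 + (7*√(-3 - 17/7))/2 = -1 + (7*√(-38/7))/2 = -1 + (7*(I*√266/7))/2 = -1 + (I*√266)/2 = -1 + I*√266/2)
Y(C, F) = -1 + I*√266/2 (Y(C, F) = (4 + (-1 + I*√266/2)) - 4 = (3 + I*√266/2) - 4 = -1 + I*√266/2)
n(E) = 3 + 5/E (n(E) = 3 - (-5)/E = 3 + 5/E)
Y(-12, 8)*n(2) + 63 = (-1 + I*√266/2)*(3 + 5/2) + 63 = (-1 + I*√266/2)*(11/2) + 63 = (-11/2 + 11*I*√266/4) + 63 = 115/2 + 11*I*√266/4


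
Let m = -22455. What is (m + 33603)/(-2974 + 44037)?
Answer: 11148/41063 ≈ 0.27149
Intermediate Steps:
(m + 33603)/(-2974 + 44037) = (-22455 + 33603)/(-2974 + 44037) = 11148/41063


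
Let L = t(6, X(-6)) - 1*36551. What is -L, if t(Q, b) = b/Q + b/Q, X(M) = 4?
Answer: 109649/3 ≈ 36550.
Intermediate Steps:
t(Q, b) = 2*b/Q
L = -109649/3 (L = 2*4/6 - 1*36551 = 2*4*(⅙) - 36551 = 4/3 - 36551 = -109649/3 ≈ -36550.)
-L = -1*(-109649/3) = 109649/3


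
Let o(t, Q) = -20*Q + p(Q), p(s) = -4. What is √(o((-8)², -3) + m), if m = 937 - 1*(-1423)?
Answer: 4*√151 ≈ 49.153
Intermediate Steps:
o(t, Q) = -4 - 20*Q (o(t, Q) = -20*Q - 4 = -4 - 20*Q)
m = 2360 (m = 937 + 1423 = 2360)
√(o((-8)², -3) + m) = √((-4 - 20*(-3)) + 2360) = √((-4 + 60) + 2360) = √(56 + 2360) = √2416 = 4*√151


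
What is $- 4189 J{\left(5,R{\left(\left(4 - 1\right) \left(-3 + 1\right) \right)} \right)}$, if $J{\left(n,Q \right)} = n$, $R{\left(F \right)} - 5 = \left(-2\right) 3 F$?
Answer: $-20945$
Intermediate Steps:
$R{\left(F \right)} = 5 - 6 F$ ($R{\left(F \right)} = 5 + \left(-2\right) 3 F = 5 - 6 F$)
$- 4189 J{\left(5,R{\left(\left(4 - 1\right) \left(-3 + 1\right) \right)} \right)} = \left(-4189\right) 5 = -20945$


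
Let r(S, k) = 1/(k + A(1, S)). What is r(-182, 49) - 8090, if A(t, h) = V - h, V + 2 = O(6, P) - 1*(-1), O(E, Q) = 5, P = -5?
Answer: -1901149/235 ≈ -8090.0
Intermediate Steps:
V = 4 (V = -2 + (5 - 1*(-1)) = -2 + (5 + 1) = -2 + 6 = 4)
A(t, h) = 4 - h
r(S, k) = 1/(4 + k - S) (r(S, k) = 1/(k + (4 - S)) = 1/(4 + k - S))
r(-182, 49) - 8090 = 1/(4 + 49 - 1*(-182)) - 8090 = 1/(4 + 49 + 182) - 8090 = 1/235 - 8090 = -1901149/235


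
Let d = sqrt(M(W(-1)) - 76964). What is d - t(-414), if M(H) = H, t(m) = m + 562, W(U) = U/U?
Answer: -148 + I*sqrt(76963) ≈ -148.0 + 277.42*I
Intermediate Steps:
W(U) = 1
t(m) = 562 + m
d = I*sqrt(76963) (d = sqrt(1 - 76964) = sqrt(-76963) = I*sqrt(76963) ≈ 277.42*I)
d - t(-414) = I*sqrt(76963) - (562 - 414) = I*sqrt(76963) - 1*148 = I*sqrt(76963) - 148 = -148 + I*sqrt(76963)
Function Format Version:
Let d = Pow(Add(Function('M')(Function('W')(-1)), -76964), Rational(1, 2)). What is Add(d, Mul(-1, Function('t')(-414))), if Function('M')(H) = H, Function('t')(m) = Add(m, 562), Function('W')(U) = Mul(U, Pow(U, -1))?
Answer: Add(-148, Mul(I, Pow(76963, Rational(1, 2)))) ≈ Add(-148.00, Mul(277.42, I))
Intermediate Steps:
Function('W')(U) = 1
Function('t')(m) = Add(562, m)
d = Mul(I, Pow(76963, Rational(1, 2))) (d = Pow(Add(1, -76964), Rational(1, 2)) = Pow(-76963, Rational(1, 2)) = Mul(I, Pow(76963, Rational(1, 2))) ≈ Mul(277.42, I))
Add(d, Mul(-1, Function('t')(-414))) = Add(Mul(I, Pow(76963, Rational(1, 2))), Mul(-1, Add(562, -414))) = Add(Mul(I, Pow(76963, Rational(1, 2))), Mul(-1, 148)) = Add(Mul(I, Pow(76963, Rational(1, 2))), -148) = Add(-148, Mul(I, Pow(76963, Rational(1, 2))))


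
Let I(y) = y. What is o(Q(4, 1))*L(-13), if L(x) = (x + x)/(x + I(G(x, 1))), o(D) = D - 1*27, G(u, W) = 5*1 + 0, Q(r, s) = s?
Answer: -169/2 ≈ -84.500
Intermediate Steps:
G(u, W) = 5 (G(u, W) = 5 + 0 = 5)
o(D) = -27 + D (o(D) = D - 27 = -27 + D)
L(x) = 2*x/(5 + x) (L(x) = (x + x)/(x + 5) = (2*x)/(5 + x) = 2*x/(5 + x))
o(Q(4, 1))*L(-13) = (-27 + 1)*(2*(-13)/(5 - 13)) = -52*(-13)/(-8) = -52*(-13)*(-1)/8 = -26*13/4 = -169/2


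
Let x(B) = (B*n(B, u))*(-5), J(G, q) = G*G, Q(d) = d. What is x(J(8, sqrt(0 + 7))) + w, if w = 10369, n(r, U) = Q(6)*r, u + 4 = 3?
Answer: -112511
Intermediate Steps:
u = -1 (u = -4 + 3 = -1)
n(r, U) = 6*r
J(G, q) = G**2
x(B) = -30*B**2 (x(B) = (B*(6*B))*(-5) = (6*B**2)*(-5) = -30*B**2)
x(J(8, sqrt(0 + 7))) + w = -30*(8**2)**2 + 10369 = -30*64**2 + 10369 = -30*4096 + 10369 = -122880 + 10369 = -112511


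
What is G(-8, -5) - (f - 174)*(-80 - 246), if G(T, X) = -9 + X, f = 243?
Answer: 22480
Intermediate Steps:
G(-8, -5) - (f - 174)*(-80 - 246) = (-9 - 5) - (243 - 174)*(-80 - 246) = -14 - 69*(-326) = -14 - 1*(-22494) = -14 + 22494 = 22480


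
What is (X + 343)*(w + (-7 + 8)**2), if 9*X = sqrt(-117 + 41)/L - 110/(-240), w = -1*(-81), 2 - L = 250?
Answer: 3038059/108 - 41*I*sqrt(19)/558 ≈ 28130.0 - 0.32028*I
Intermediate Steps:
L = -248 (L = 2 - 1*250 = 2 - 250 = -248)
w = 81
X = 11/216 - I*sqrt(19)/1116 (X = (sqrt(-117 + 41)/(-248) - 110/(-240))/9 = (sqrt(-76)*(-1/248) - 110*(-1/240))/9 = ((2*I*sqrt(19))*(-1/248) + 11/24)/9 = (-I*sqrt(19)/124 + 11/24)/9 = (11/24 - I*sqrt(19)/124)/9 = 11/216 - I*sqrt(19)/1116 ≈ 0.050926 - 0.0039058*I)
(X + 343)*(w + (-7 + 8)**2) = ((11/216 - I*sqrt(19)/1116) + 343)*(81 + (-7 + 8)**2) = (74099/216 - I*sqrt(19)/1116)*(81 + 1**2) = (74099/216 - I*sqrt(19)/1116)*(81 + 1) = (74099/216 - I*sqrt(19)/1116)*82 = 3038059/108 - 41*I*sqrt(19)/558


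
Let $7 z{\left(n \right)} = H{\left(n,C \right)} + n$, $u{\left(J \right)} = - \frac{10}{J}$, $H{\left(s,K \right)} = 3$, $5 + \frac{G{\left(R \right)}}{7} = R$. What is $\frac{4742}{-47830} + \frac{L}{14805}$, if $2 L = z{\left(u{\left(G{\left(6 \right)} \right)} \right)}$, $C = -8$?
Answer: $- \frac{137591885}{1387921374} \approx -0.099135$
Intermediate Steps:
$G{\left(R \right)} = -35 + 7 R$
$z{\left(n \right)} = \frac{3}{7} + \frac{n}{7}$ ($z{\left(n \right)} = \frac{3 + n}{7} = \frac{3}{7} + \frac{n}{7}$)
$L = \frac{11}{98}$ ($L = \frac{\frac{3}{7} + \frac{\left(-10\right) \frac{1}{-35 + 7 \cdot 6}}{7}}{2} = \frac{\frac{3}{7} + \frac{\left(-10\right) \frac{1}{-35 + 42}}{7}}{2} = \frac{\frac{3}{7} + \frac{\left(-10\right) \frac{1}{7}}{7}}{2} = \frac{\frac{3}{7} + \frac{1}{7} \left(- \frac{10}{7}\right)}{2} = \frac{\frac{3}{7} - \frac{10}{49}}{2} = \frac{1}{2} \cdot \frac{11}{49} = \frac{11}{98} \approx 0.11224$)
$\frac{4742}{-47830} + \frac{L}{14805} = \frac{4742}{-47830} + \frac{11}{98 \cdot 14805} = 4742 \left(- \frac{1}{47830}\right) + \frac{11}{98} \cdot \frac{1}{14805} = - \frac{2371}{23915} + \frac{11}{1450890} = - \frac{137591885}{1387921374}$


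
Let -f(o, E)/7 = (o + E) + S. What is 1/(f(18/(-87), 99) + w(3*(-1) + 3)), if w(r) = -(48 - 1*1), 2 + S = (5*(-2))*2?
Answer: -29/16952 ≈ -0.0017107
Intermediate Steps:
S = -22 (S = -2 + (5*(-2))*2 = -2 - 10*2 = -2 - 20 = -22)
w(r) = -47 (w(r) = -(48 - 1) = -1*47 = -47)
f(o, E) = 154 - 7*E - 7*o (f(o, E) = -7*((o + E) - 22) = -7*((E + o) - 22) = -7*(-22 + E + o) = 154 - 7*E - 7*o)
1/(f(18/(-87), 99) + w(3*(-1) + 3)) = 1/((154 - 7*99 - 126/(-87)) - 47) = 1/((154 - 693 - 126*(-1)/87) - 47) = 1/((154 - 693 - 7*(-6/29)) - 47) = 1/((154 - 693 + 42/29) - 47) = 1/(-15589/29 - 47) = 1/(-16952/29) = -29/16952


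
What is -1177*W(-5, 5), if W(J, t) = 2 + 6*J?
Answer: 32956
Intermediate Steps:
-1177*W(-5, 5) = -1177*(2 + 6*(-5)) = -1177*(2 - 30) = -1177*(-28) = 32956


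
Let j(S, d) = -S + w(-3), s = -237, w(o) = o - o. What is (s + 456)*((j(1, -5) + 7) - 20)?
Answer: -3066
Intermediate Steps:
w(o) = 0
j(S, d) = -S (j(S, d) = -S + 0 = -S)
(s + 456)*((j(1, -5) + 7) - 20) = (-237 + 456)*((-1*1 + 7) - 20) = 219*((-1 + 7) - 20) = 219*(6 - 20) = 219*(-14) = -3066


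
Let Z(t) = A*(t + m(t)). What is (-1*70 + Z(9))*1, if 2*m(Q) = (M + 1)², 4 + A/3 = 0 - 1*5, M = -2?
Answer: -653/2 ≈ -326.50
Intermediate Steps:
A = -27 (A = -12 + 3*(0 - 1*5) = -12 + 3*(0 - 5) = -12 + 3*(-5) = -12 - 15 = -27)
m(Q) = ½ (m(Q) = (-2 + 1)²/2 = (½)*(-1)² = (½)*1 = ½)
Z(t) = -27/2 - 27*t (Z(t) = -27*(t + ½) = -27*(½ + t) = -27/2 - 27*t)
(-1*70 + Z(9))*1 = (-1*70 + (-27/2 - 27*9))*1 = (-70 + (-27/2 - 243))*1 = (-70 - 513/2)*1 = -653/2*1 = -653/2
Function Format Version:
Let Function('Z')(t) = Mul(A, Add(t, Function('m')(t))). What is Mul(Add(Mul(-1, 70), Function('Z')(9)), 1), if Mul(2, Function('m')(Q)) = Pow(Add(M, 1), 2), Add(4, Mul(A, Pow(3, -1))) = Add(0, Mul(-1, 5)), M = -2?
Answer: Rational(-653, 2) ≈ -326.50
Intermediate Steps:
A = -27 (A = Add(-12, Mul(3, Add(0, Mul(-1, 5)))) = Add(-12, Mul(3, Add(0, -5))) = Add(-12, Mul(3, -5)) = Add(-12, -15) = -27)
Function('m')(Q) = Rational(1, 2) (Function('m')(Q) = Mul(Rational(1, 2), Pow(Add(-2, 1), 2)) = Mul(Rational(1, 2), Pow(-1, 2)) = Mul(Rational(1, 2), 1) = Rational(1, 2))
Function('Z')(t) = Add(Rational(-27, 2), Mul(-27, t)) (Function('Z')(t) = Mul(-27, Add(t, Rational(1, 2))) = Mul(-27, Add(Rational(1, 2), t)) = Add(Rational(-27, 2), Mul(-27, t)))
Mul(Add(Mul(-1, 70), Function('Z')(9)), 1) = Mul(Add(Mul(-1, 70), Add(Rational(-27, 2), Mul(-27, 9))), 1) = Mul(Add(-70, Add(Rational(-27, 2), -243)), 1) = Mul(Add(-70, Rational(-513, 2)), 1) = Mul(Rational(-653, 2), 1) = Rational(-653, 2)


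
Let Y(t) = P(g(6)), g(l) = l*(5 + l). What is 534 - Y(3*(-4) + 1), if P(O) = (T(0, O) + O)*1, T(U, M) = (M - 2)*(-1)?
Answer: 532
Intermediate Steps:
T(U, M) = 2 - M (T(U, M) = (-2 + M)*(-1) = 2 - M)
P(O) = 2 (P(O) = ((2 - O) + O)*1 = 2*1 = 2)
Y(t) = 2
534 - Y(3*(-4) + 1) = 534 - 1*2 = 534 - 2 = 532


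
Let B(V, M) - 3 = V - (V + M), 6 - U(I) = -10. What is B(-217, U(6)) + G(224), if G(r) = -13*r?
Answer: -2925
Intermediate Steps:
U(I) = 16 (U(I) = 6 - 1*(-10) = 6 + 10 = 16)
B(V, M) = 3 - M (B(V, M) = 3 + (V - (V + M)) = 3 + (V - (M + V)) = 3 + (V + (-M - V)) = 3 - M)
B(-217, U(6)) + G(224) = (3 - 1*16) - 13*224 = (3 - 16) - 2912 = -13 - 2912 = -2925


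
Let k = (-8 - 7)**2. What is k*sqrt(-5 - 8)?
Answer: 225*I*sqrt(13) ≈ 811.25*I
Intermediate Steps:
k = 225 (k = (-15)**2 = 225)
k*sqrt(-5 - 8) = 225*sqrt(-5 - 8) = 225*sqrt(-13) = 225*(I*sqrt(13)) = 225*I*sqrt(13)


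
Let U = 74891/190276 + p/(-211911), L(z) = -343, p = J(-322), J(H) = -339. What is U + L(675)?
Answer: -4604788776761/13440525812 ≈ -342.60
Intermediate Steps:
p = -339
U = 5311576755/13440525812 (U = 74891/190276 - 339/(-211911) = 74891*(1/190276) - 339*(-1/211911) = 74891/190276 + 113/70637 = 5311576755/13440525812 ≈ 0.39519)
U + L(675) = 5311576755/13440525812 - 343 = -4604788776761/13440525812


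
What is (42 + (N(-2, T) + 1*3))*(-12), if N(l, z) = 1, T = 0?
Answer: -552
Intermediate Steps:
(42 + (N(-2, T) + 1*3))*(-12) = (42 + (1 + 1*3))*(-12) = (42 + (1 + 3))*(-12) = (42 + 4)*(-12) = 46*(-12) = -552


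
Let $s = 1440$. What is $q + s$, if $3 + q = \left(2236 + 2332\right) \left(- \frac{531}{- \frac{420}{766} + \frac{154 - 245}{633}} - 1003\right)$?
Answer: $- \frac{180428960149}{167783} \approx -1.0754 \cdot 10^{6}$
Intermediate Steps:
$q = - \frac{180670567669}{167783}$ ($q = -3 + \left(2236 + 2332\right) \left(- \frac{531}{- \frac{420}{766} + \frac{154 - 245}{633}} - 1003\right) = -3 + 4568 \left(- \frac{531}{\left(-420\right) \frac{1}{766} - \frac{91}{633}} - 1003\right) = -3 + 4568 \left(- \frac{531}{- \frac{210}{383} - \frac{91}{633}} - 1003\right) = -3 + 4568 \left(- \frac{531}{- \frac{167783}{242439}} - 1003\right) = -3 + 4568 \left(\left(-531\right) \left(- \frac{242439}{167783}\right) - 1003\right) = -3 + 4568 \left(\frac{128735109}{167783} - 1003\right) = -3 + 4568 \left(- \frac{39551240}{167783}\right) = -3 - \frac{180670064320}{167783} = - \frac{180670567669}{167783} \approx -1.0768 \cdot 10^{6}$)
$q + s = - \frac{180670567669}{167783} + 1440 = - \frac{180428960149}{167783}$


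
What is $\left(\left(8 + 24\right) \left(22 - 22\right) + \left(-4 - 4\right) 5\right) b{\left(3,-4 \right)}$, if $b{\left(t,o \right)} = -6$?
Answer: $240$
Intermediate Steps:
$\left(\left(8 + 24\right) \left(22 - 22\right) + \left(-4 - 4\right) 5\right) b{\left(3,-4 \right)} = \left(\left(8 + 24\right) \left(22 - 22\right) + \left(-4 - 4\right) 5\right) \left(-6\right) = \left(32 \cdot 0 - 40\right) \left(-6\right) = \left(0 - 40\right) \left(-6\right) = \left(-40\right) \left(-6\right) = 240$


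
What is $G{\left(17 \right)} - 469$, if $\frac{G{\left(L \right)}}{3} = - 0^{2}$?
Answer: $-469$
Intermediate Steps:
$G{\left(L \right)} = 0$ ($G{\left(L \right)} = 3 \left(- 0^{2}\right) = 3 \left(\left(-1\right) 0\right) = 3 \cdot 0 = 0$)
$G{\left(17 \right)} - 469 = 0 - 469 = -469$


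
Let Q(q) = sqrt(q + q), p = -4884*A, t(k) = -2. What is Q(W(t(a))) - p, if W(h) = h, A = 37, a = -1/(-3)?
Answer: 180708 + 2*I ≈ 1.8071e+5 + 2.0*I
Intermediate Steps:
a = 1/3 (a = -1*(-1/3) = 1/3 ≈ 0.33333)
p = -180708 (p = -4884*37 = -180708)
Q(q) = sqrt(2)*sqrt(q) (Q(q) = sqrt(2*q) = sqrt(2)*sqrt(q))
Q(W(t(a))) - p = sqrt(2)*sqrt(-2) - 1*(-180708) = sqrt(2)*(I*sqrt(2)) + 180708 = 2*I + 180708 = 180708 + 2*I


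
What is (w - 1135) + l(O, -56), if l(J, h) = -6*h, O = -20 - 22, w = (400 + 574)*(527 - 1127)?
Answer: -585199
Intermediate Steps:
w = -584400 (w = 974*(-600) = -584400)
O = -42
(w - 1135) + l(O, -56) = (-584400 - 1135) - 6*(-56) = -585535 + 336 = -585199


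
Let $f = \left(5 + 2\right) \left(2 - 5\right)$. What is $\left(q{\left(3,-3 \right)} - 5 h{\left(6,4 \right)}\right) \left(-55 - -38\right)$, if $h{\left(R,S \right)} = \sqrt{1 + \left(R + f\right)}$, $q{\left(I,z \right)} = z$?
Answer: $51 + 85 i \sqrt{14} \approx 51.0 + 318.04 i$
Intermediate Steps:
$f = -21$ ($f = 7 \left(-3\right) = -21$)
$h{\left(R,S \right)} = \sqrt{-20 + R}$ ($h{\left(R,S \right)} = \sqrt{1 + \left(R - 21\right)} = \sqrt{1 + \left(-21 + R\right)} = \sqrt{-20 + R}$)
$\left(q{\left(3,-3 \right)} - 5 h{\left(6,4 \right)}\right) \left(-55 - -38\right) = \left(-3 - 5 \sqrt{-20 + 6}\right) \left(-55 - -38\right) = \left(-3 - 5 \sqrt{-14}\right) \left(-55 + 38\right) = \left(-3 - 5 i \sqrt{14}\right) \left(-17\right) = 51 + 85 i \sqrt{14}$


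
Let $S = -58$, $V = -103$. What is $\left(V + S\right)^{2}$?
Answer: $25921$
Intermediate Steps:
$\left(V + S\right)^{2} = \left(-103 - 58\right)^{2} = \left(-161\right)^{2} = 25921$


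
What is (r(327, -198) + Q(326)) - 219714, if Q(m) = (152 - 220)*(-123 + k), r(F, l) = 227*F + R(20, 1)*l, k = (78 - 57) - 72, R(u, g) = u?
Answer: -137613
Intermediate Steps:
k = -51 (k = 21 - 72 = -51)
r(F, l) = 20*l + 227*F (r(F, l) = 227*F + 20*l = 20*l + 227*F)
Q(m) = 11832 (Q(m) = (152 - 220)*(-123 - 51) = -68*(-174) = 11832)
(r(327, -198) + Q(326)) - 219714 = ((20*(-198) + 227*327) + 11832) - 219714 = ((-3960 + 74229) + 11832) - 219714 = (70269 + 11832) - 219714 = 82101 - 219714 = -137613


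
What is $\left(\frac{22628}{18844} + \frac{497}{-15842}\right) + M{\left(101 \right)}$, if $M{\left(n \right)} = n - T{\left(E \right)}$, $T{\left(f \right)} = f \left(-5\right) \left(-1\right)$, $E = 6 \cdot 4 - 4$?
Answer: $\frac{161908489}{74631662} \approx 2.1694$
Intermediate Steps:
$E = 20$ ($E = 24 - 4 = 20$)
$T{\left(f \right)} = 5 f$ ($T{\left(f \right)} = - 5 f \left(-1\right) = 5 f$)
$M{\left(n \right)} = -100 + n$ ($M{\left(n \right)} = n - 5 \cdot 20 = n - 100 = -100 + n$)
$\left(\frac{22628}{18844} + \frac{497}{-15842}\right) + M{\left(101 \right)} = \left(\frac{22628}{18844} + \frac{497}{-15842}\right) + \left(-100 + 101\right) = \left(22628 \cdot \frac{1}{18844} + 497 \left(- \frac{1}{15842}\right)\right) + 1 = \left(\frac{5657}{4711} - \frac{497}{15842}\right) + 1 = \frac{87276827}{74631662} + 1 = \frac{161908489}{74631662}$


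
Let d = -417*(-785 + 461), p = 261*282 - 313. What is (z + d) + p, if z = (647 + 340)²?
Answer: 1182566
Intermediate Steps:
z = 974169 (z = 987² = 974169)
p = 73289 (p = 73602 - 313 = 73289)
d = 135108 (d = -417*(-324) = 135108)
(z + d) + p = (974169 + 135108) + 73289 = 1109277 + 73289 = 1182566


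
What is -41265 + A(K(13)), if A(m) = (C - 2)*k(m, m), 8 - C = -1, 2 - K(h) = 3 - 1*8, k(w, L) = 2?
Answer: -41251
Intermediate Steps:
K(h) = 7 (K(h) = 2 - (3 - 1*8) = 2 - (3 - 8) = 2 - 1*(-5) = 2 + 5 = 7)
C = 9 (C = 8 - 1*(-1) = 8 + 1 = 9)
A(m) = 14 (A(m) = (9 - 2)*2 = 7*2 = 14)
-41265 + A(K(13)) = -41265 + 14 = -41251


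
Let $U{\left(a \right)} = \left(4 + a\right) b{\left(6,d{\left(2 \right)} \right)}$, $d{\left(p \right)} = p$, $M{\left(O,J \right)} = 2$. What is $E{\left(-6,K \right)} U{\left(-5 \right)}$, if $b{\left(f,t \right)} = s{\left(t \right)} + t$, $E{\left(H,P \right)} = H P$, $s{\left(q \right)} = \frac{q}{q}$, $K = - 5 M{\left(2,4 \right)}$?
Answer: $-180$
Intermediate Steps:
$K = -10$ ($K = \left(-5\right) 2 = -10$)
$s{\left(q \right)} = 1$
$b{\left(f,t \right)} = 1 + t$
$U{\left(a \right)} = 12 + 3 a$ ($U{\left(a \right)} = \left(4 + a\right) \left(1 + 2\right) = \left(4 + a\right) 3 = 12 + 3 a$)
$E{\left(-6,K \right)} U{\left(-5 \right)} = \left(-6\right) \left(-10\right) \left(12 + 3 \left(-5\right)\right) = 60 \left(12 - 15\right) = 60 \left(-3\right) = -180$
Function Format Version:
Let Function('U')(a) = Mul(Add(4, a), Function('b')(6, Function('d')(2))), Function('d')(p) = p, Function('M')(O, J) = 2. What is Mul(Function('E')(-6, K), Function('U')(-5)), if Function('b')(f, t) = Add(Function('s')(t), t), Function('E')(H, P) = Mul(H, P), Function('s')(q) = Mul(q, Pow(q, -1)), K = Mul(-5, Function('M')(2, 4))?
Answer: -180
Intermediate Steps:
K = -10 (K = Mul(-5, 2) = -10)
Function('s')(q) = 1
Function('b')(f, t) = Add(1, t)
Function('U')(a) = Add(12, Mul(3, a)) (Function('U')(a) = Mul(Add(4, a), Add(1, 2)) = Mul(Add(4, a), 3) = Add(12, Mul(3, a)))
Mul(Function('E')(-6, K), Function('U')(-5)) = Mul(Mul(-6, -10), Add(12, Mul(3, -5))) = Mul(60, Add(12, -15)) = Mul(60, -3) = -180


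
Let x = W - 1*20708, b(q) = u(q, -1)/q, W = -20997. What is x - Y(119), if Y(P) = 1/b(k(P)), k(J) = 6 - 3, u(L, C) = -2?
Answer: -83407/2 ≈ -41704.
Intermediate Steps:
k(J) = 3
b(q) = -2/q
Y(P) = -3/2 (Y(P) = 1/(-2/3) = -3/2)
x = -41705 (x = -20997 - 1*20708 = -20997 - 20708 = -41705)
x - Y(119) = -41705 - 1*(-3/2) = -41705 + 3/2 = -83407/2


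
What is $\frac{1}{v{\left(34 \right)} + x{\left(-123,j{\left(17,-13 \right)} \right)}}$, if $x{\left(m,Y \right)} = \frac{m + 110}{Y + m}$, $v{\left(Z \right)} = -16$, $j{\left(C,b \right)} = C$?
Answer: $- \frac{106}{1683} \approx -0.062983$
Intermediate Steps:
$x{\left(m,Y \right)} = \frac{110 + m}{Y + m}$
$\frac{1}{v{\left(34 \right)} + x{\left(-123,j{\left(17,-13 \right)} \right)}} = \frac{1}{-16 + \frac{110 - 123}{17 - 123}} = \frac{1}{-16 + \frac{1}{-106} \left(-13\right)} = \frac{1}{-16 - - \frac{13}{106}} = \frac{1}{-16 + \frac{13}{106}} = \frac{1}{- \frac{1683}{106}} = - \frac{106}{1683}$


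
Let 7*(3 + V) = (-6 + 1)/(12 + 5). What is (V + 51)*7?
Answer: 5707/17 ≈ 335.71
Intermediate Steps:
V = -362/119 (V = -3 + ((-6 + 1)/(12 + 5))/7 = -3 + (-5/17)/7 = -3 + (-5*1/17)/7 = -3 + (⅐)*(-5/17) = -3 - 5/119 = -362/119 ≈ -3.0420)
(V + 51)*7 = (-362/119 + 51)*7 = (5707/119)*7 = 5707/17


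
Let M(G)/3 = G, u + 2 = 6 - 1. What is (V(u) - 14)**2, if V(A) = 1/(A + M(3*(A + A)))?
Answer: 635209/3249 ≈ 195.51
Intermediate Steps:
u = 3 (u = -2 + (6 - 1) = -2 + 5 = 3)
M(G) = 3*G
V(A) = 1/(19*A) (V(A) = 1/(A + 3*(3*(A + A))) = 1/(A + 3*(3*(2*A))) = 1/(A + 3*(6*A)) = 1/(A + 18*A) = 1/(19*A))
(V(u) - 14)**2 = ((1/19)/3 - 14)**2 = ((1/19)*(1/3) - 14)**2 = (1/57 - 14)**2 = (-797/57)**2 = 635209/3249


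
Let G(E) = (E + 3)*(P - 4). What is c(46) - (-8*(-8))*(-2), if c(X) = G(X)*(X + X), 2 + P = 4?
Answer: -8888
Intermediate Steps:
P = 2 (P = -2 + 4 = 2)
G(E) = -6 - 2*E (G(E) = (E + 3)*(2 - 4) = (3 + E)*(-2) = -6 - 2*E)
c(X) = 2*X*(-6 - 2*X) (c(X) = (-6 - 2*X)*(X + X) = (-6 - 2*X)*(2*X) = 2*X*(-6 - 2*X))
c(46) - (-8*(-8))*(-2) = -4*46*(3 + 46) - (-8*(-8))*(-2) = -4*46*49 - 64*(-2) = -9016 - 1*(-128) = -9016 + 128 = -8888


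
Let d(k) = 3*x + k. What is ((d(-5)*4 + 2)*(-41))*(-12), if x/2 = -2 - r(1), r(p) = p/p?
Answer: -44280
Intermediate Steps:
r(p) = 1
x = -6 (x = 2*(-2 - 1*1) = 2*(-2 - 1) = 2*(-3) = -6)
d(k) = -18 + k (d(k) = 3*(-6) + k = -18 + k)
((d(-5)*4 + 2)*(-41))*(-12) = (((-18 - 5)*4 + 2)*(-41))*(-12) = ((-23*4 + 2)*(-41))*(-12) = ((-92 + 2)*(-41))*(-12) = -90*(-41)*(-12) = 3690*(-12) = -44280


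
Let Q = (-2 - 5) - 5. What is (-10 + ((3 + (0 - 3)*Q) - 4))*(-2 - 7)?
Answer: -225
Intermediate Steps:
Q = -12 (Q = -7 - 5 = -12)
(-10 + ((3 + (0 - 3)*Q) - 4))*(-2 - 7) = (-10 + ((3 + (0 - 3)*(-12)) - 4))*(-2 - 7) = (-10 + ((3 - 3*(-12)) - 4))*(-9) = (-10 + ((3 + 36) - 4))*(-9) = (-10 + (39 - 4))*(-9) = (-10 + 35)*(-9) = 25*(-9) = -225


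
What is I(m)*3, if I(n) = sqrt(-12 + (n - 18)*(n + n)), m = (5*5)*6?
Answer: 6*sqrt(9897) ≈ 596.90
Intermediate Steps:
m = 150 (m = 25*6 = 150)
I(n) = sqrt(-12 + 2*n*(-18 + n)) (I(n) = sqrt(-12 + (-18 + n)*(2*n)) = sqrt(-12 + 2*n*(-18 + n)))
I(m)*3 = sqrt(-12 - 36*150 + 2*150**2)*3 = sqrt(-12 - 5400 + 2*22500)*3 = sqrt(-12 - 5400 + 45000)*3 = sqrt(39588)*3 = (2*sqrt(9897))*3 = 6*sqrt(9897)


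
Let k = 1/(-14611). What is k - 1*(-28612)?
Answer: 418049931/14611 ≈ 28612.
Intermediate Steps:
k = -1/14611 ≈ -6.8442e-5
k - 1*(-28612) = -1/14611 - 1*(-28612) = -1/14611 + 28612 = 418049931/14611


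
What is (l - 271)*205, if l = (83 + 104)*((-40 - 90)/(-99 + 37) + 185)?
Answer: 220620795/31 ≈ 7.1168e+6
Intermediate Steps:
l = 1084600/31 (l = 187*(-130/(-62) + 185) = 187*(-130*(-1/62) + 185) = 187*(65/31 + 185) = 187*(5800/31) = 1084600/31 ≈ 34987.)
(l - 271)*205 = (1084600/31 - 271)*205 = (1076199/31)*205 = 220620795/31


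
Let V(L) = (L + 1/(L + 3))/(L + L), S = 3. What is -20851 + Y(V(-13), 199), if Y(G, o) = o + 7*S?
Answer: -20631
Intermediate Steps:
V(L) = (L + 1/(3 + L))/(2*L) (V(L) = (L + 1/(3 + L))/((2*L)) = (L + 1/(3 + L))*(1/(2*L)) = (L + 1/(3 + L))/(2*L))
Y(G, o) = 21 + o (Y(G, o) = o + 7*3 = o + 21 = 21 + o)
-20851 + Y(V(-13), 199) = -20851 + (21 + 199) = -20851 + 220 = -20631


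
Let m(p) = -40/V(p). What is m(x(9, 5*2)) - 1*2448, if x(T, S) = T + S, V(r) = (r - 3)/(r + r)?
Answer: -2543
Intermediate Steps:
V(r) = (-3 + r)/(2*r) (V(r) = (-3 + r)/((2*r)) = (-3 + r)*(1/(2*r)) = (-3 + r)/(2*r))
x(T, S) = S + T
m(p) = -80*p/(-3 + p) (m(p) = -40*2*p/(-3 + p) = -80*p/(-3 + p))
m(x(9, 5*2)) - 1*2448 = -80*(5*2 + 9)/(-3 + (5*2 + 9)) - 1*2448 = -80*(10 + 9)/(-3 + (10 + 9)) - 2448 = -80*19/(-3 + 19) - 2448 = -80*19/16 - 2448 = -80*19*1/16 - 2448 = -95 - 2448 = -2543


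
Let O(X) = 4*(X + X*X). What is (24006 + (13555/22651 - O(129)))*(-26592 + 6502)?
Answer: 19600921385710/22651 ≈ 8.6534e+8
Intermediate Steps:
O(X) = 4*X + 4*X**2 (O(X) = 4*(X + X**2) = 4*X + 4*X**2)
(24006 + (13555/22651 - O(129)))*(-26592 + 6502) = (24006 + (13555/22651 - 4*129*(1 + 129)))*(-26592 + 6502) = (24006 + (13555*(1/22651) - 4*129*130))*(-20090) = (24006 + (13555/22651 - 1*67080))*(-20090) = (24006 + (13555/22651 - 67080))*(-20090) = (24006 - 1519415525/22651)*(-20090) = -975655619/22651*(-20090) = 19600921385710/22651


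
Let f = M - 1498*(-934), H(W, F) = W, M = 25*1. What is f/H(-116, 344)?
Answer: -1399157/116 ≈ -12062.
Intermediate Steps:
M = 25
f = 1399157 (f = 25 - 1498*(-934) = 25 + 1399132 = 1399157)
f/H(-116, 344) = 1399157/(-116) = 1399157*(-1/116) = -1399157/116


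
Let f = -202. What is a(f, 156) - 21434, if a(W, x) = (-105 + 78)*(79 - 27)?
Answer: -22838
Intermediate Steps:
a(W, x) = -1404 (a(W, x) = -27*52 = -1404)
a(f, 156) - 21434 = -1404 - 21434 = -22838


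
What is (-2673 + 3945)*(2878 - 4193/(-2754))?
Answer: 1681203460/459 ≈ 3.6628e+6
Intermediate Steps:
(-2673 + 3945)*(2878 - 4193/(-2754)) = 1272*(2878 - 4193*(-1/2754)) = 1272*(2878 + 4193/2754) = 1272*(7930205/2754) = 1681203460/459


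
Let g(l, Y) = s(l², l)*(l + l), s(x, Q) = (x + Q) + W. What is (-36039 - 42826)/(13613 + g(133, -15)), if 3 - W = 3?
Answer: -15773/950853 ≈ -0.016588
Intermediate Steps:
W = 0 (W = 3 - 1*3 = 3 - 3 = 0)
s(x, Q) = Q + x (s(x, Q) = (x + Q) + 0 = (Q + x) + 0 = Q + x)
g(l, Y) = 2*l*(l + l²) (g(l, Y) = (l + l²)*(l + l) = (l + l²)*(2*l) = 2*l*(l + l²))
(-36039 - 42826)/(13613 + g(133, -15)) = (-36039 - 42826)/(13613 + 2*133²*(1 + 133)) = -78865/(13613 + 2*17689*134) = -78865/(13613 + 4740652) = -78865/4754265 = -78865*1/4754265 = -15773/950853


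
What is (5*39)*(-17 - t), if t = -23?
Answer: 1170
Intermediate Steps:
(5*39)*(-17 - t) = (5*39)*(-17 - 1*(-23)) = 195*(-17 + 23) = 195*6 = 1170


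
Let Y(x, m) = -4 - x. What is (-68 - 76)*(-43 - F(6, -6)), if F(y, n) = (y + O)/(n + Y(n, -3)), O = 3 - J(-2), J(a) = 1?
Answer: 5904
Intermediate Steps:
O = 2 (O = 3 - 1*1 = 3 - 1 = 2)
F(y, n) = -½ - y/4 (F(y, n) = (y + 2)/(n + (-4 - n)) = (2 + y)/(-4) = (2 + y)*(-¼) = -½ - y/4)
(-68 - 76)*(-43 - F(6, -6)) = (-68 - 76)*(-43 - (-½ - ¼*6)) = -144*(-43 - (-½ - 3/2)) = -144*(-43 - 1*(-2)) = -144*(-43 + 2) = -144*(-41) = 5904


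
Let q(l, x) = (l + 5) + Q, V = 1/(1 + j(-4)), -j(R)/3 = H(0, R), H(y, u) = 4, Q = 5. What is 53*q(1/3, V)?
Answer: 1643/3 ≈ 547.67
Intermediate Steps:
j(R) = -12 (j(R) = -3*4 = -12)
V = -1/11 (V = 1/(1 - 12) = 1/(-11) = -1/11 ≈ -0.090909)
q(l, x) = 10 + l (q(l, x) = (l + 5) + 5 = (5 + l) + 5 = 10 + l)
53*q(1/3, V) = 53*(10 + 1/3) = 53*(10 + ⅓) = 53*(31/3) = 1643/3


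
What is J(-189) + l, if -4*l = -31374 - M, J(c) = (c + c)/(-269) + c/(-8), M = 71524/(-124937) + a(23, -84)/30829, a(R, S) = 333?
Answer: 65219677060538771/8288821327496 ≈ 7868.4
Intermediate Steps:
M = -2163409375/3851682773 (M = 71524/(-124937) + 333/30829 = 71524*(-1/124937) + 333*(1/30829) = -71524/124937 + 333/30829 = -2163409375/3851682773 ≈ -0.56168)
J(c) = -285*c/2152 (J(c) = (2*c)*(-1/269) + c*(-1/8) = -2*c/269 - c/8 = -285*c/2152)
l = 120840531910727/15406731092 (l = -(-31374 - 1*(-2163409375/3851682773))/4 = -(-31374 + 2163409375/3851682773)/4 = -1/4*(-120840531910727/3851682773) = 120840531910727/15406731092 ≈ 7843.4)
J(-189) + l = -285/2152*(-189) + 120840531910727/15406731092 = 53865/2152 + 120840531910727/15406731092 = 65219677060538771/8288821327496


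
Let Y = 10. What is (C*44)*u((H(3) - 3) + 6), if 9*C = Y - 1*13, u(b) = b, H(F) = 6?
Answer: -132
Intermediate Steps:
C = -1/3 (C = (10 - 1*13)/9 = (10 - 13)/9 = (1/9)*(-3) = -1/3 ≈ -0.33333)
(C*44)*u((H(3) - 3) + 6) = (-1/3*44)*((6 - 3) + 6) = -44*(3 + 6)/3 = -44/3*9 = -132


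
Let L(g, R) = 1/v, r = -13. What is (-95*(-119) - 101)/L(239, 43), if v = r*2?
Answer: -291304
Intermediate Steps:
v = -26 (v = -13*2 = -26)
L(g, R) = -1/26 (L(g, R) = 1/(-26) = -1/26)
(-95*(-119) - 101)/L(239, 43) = (-95*(-119) - 101)/(-1/26) = (11305 - 101)*(-26) = 11204*(-26) = -291304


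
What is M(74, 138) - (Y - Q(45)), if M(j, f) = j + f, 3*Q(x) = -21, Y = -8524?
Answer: 8729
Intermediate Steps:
Q(x) = -7 (Q(x) = (⅓)*(-21) = -7)
M(j, f) = f + j
M(74, 138) - (Y - Q(45)) = (138 + 74) - (-8524 - 1*(-7)) = 212 - (-8524 + 7) = 212 - 1*(-8517) = 212 + 8517 = 8729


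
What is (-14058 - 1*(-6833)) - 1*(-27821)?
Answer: 20596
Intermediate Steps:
(-14058 - 1*(-6833)) - 1*(-27821) = (-14058 + 6833) + 27821 = -7225 + 27821 = 20596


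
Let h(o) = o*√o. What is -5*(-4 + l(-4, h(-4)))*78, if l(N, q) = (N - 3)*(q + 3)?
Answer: 9750 - 21840*I ≈ 9750.0 - 21840.0*I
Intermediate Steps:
h(o) = o^(3/2)
l(N, q) = (-3 + N)*(3 + q)
-5*(-4 + l(-4, h(-4)))*78 = -5*(-4 + (-9 - (-24)*I + 3*(-4) - (-32)*I))*78 = -5*(-4 + (-9 - (-24)*I - 12 - (-32)*I))*78 = -5*(-4 + (-9 + 24*I - 12 + 32*I))*78 = -5*(-4 + (-21 + 56*I))*78 = -5*(-25 + 56*I)*78 = (125 - 280*I)*78 = 9750 - 21840*I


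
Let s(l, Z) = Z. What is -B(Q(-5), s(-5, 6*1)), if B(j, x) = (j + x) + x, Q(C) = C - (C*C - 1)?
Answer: 17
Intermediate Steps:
Q(C) = 1 + C - C**2 (Q(C) = C - (C**2 - 1) = C - (-1 + C**2) = C + (1 - C**2) = 1 + C - C**2)
B(j, x) = j + 2*x
-B(Q(-5), s(-5, 6*1)) = -((1 - 5 - 1*(-5)**2) + 2*(6*1)) = -((1 - 5 - 1*25) + 2*6) = -((1 - 5 - 25) + 12) = -(-29 + 12) = -1*(-17) = 17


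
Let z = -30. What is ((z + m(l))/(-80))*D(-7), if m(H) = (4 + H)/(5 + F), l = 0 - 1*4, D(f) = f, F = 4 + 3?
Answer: -21/8 ≈ -2.6250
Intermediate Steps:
F = 7
l = -4 (l = 0 - 4 = -4)
m(H) = 1/3 + H/12 (m(H) = (4 + H)/(5 + 7) = (4 + H)/12 = (4 + H)*(1/12) = 1/3 + H/12)
((z + m(l))/(-80))*D(-7) = ((-30 + (1/3 + (1/12)*(-4)))/(-80))*(-7) = -(-30 + (1/3 - 1/3))/80*(-7) = -(-30 + 0)/80*(-7) = -1/80*(-30)*(-7) = (3/8)*(-7) = -21/8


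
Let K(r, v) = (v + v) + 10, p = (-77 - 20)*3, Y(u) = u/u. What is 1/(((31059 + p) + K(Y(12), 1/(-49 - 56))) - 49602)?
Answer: -105/1976522 ≈ -5.3124e-5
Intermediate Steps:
Y(u) = 1
p = -291 (p = -97*3 = -291)
K(r, v) = 10 + 2*v (K(r, v) = 2*v + 10 = 10 + 2*v)
1/(((31059 + p) + K(Y(12), 1/(-49 - 56))) - 49602) = 1/(((31059 - 291) + (10 + 2/(-49 - 56))) - 49602) = 1/((30768 + (10 + 2/(-105))) - 49602) = 1/((30768 + (10 + 2*(-1/105))) - 49602) = 1/((30768 + (10 - 2/105)) - 49602) = 1/((30768 + 1048/105) - 49602) = 1/(3231688/105 - 49602) = 1/(-1976522/105) = -105/1976522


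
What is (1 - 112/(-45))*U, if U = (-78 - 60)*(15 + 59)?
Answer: -534428/15 ≈ -35629.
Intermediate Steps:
U = -10212 (U = -138*74 = -10212)
(1 - 112/(-45))*U = (1 - 112/(-45))*(-10212) = (1 - 112*(-1/45))*(-10212) = (1 + 112/45)*(-10212) = (157/45)*(-10212) = -534428/15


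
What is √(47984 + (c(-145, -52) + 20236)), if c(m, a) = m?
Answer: 5*√2723 ≈ 260.91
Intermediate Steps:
√(47984 + (c(-145, -52) + 20236)) = √(47984 + (-145 + 20236)) = √(47984 + 20091) = √68075 = 5*√2723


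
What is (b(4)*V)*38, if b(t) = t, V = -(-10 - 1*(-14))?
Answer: -608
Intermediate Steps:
V = -4 (V = -(-10 + 14) = -1*4 = -4)
(b(4)*V)*38 = (4*(-4))*38 = -16*38 = -608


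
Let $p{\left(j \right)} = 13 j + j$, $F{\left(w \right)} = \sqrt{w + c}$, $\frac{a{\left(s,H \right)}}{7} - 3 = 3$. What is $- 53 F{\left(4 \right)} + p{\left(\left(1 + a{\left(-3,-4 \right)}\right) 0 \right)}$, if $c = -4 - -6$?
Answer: $- 53 \sqrt{6} \approx -129.82$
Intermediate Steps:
$a{\left(s,H \right)} = 42$ ($a{\left(s,H \right)} = 21 + 7 \cdot 3 = 21 + 21 = 42$)
$c = 2$ ($c = -4 + 6 = 2$)
$F{\left(w \right)} = \sqrt{2 + w}$ ($F{\left(w \right)} = \sqrt{w + 2} = \sqrt{2 + w}$)
$p{\left(j \right)} = 14 j$
$- 53 F{\left(4 \right)} + p{\left(\left(1 + a{\left(-3,-4 \right)}\right) 0 \right)} = - 53 \sqrt{2 + 4} + 14 \left(1 + 42\right) 0 = - 53 \sqrt{6} + 14 \cdot 43 \cdot 0 = - 53 \sqrt{6} + 14 \cdot 0 = - 53 \sqrt{6} + 0 = - 53 \sqrt{6}$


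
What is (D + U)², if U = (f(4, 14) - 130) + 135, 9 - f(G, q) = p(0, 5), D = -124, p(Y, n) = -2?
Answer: 11664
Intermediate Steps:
f(G, q) = 11 (f(G, q) = 9 - 1*(-2) = 9 + 2 = 11)
U = 16 (U = (11 - 130) + 135 = -119 + 135 = 16)
(D + U)² = (-124 + 16)² = (-108)² = 11664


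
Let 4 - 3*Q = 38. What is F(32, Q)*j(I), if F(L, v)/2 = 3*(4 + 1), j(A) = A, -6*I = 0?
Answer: 0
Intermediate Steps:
I = 0 (I = -⅙*0 = 0)
Q = -34/3 (Q = 4/3 - ⅓*38 = 4/3 - 38/3 = -34/3 ≈ -11.333)
F(L, v) = 30 (F(L, v) = 2*(3*(4 + 1)) = 2*(3*5) = 2*15 = 30)
F(32, Q)*j(I) = 30*0 = 0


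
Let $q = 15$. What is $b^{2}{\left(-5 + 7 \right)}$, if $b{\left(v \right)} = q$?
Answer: $225$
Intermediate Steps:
$b{\left(v \right)} = 15$
$b^{2}{\left(-5 + 7 \right)} = 15^{2} = 225$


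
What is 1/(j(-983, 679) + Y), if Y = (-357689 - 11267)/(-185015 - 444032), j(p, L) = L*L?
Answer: 629047/290016826883 ≈ 2.1690e-6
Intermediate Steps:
j(p, L) = L²
Y = 368956/629047 (Y = -368956/(-629047) = -368956*(-1/629047) = 368956/629047 ≈ 0.58653)
1/(j(-983, 679) + Y) = 1/(679² + 368956/629047) = 1/(461041 + 368956/629047) = 1/(290016826883/629047) = 629047/290016826883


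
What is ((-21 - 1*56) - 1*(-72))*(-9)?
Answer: 45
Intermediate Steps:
((-21 - 1*56) - 1*(-72))*(-9) = ((-21 - 56) + 72)*(-9) = (-77 + 72)*(-9) = -5*(-9) = 45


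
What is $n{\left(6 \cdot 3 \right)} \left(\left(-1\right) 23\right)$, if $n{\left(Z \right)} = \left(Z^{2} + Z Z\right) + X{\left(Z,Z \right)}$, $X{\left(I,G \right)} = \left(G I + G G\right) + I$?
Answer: $-30222$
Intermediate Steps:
$X{\left(I,G \right)} = I + G^{2} + G I$ ($X{\left(I,G \right)} = \left(G I + G^{2}\right) + I = \left(G^{2} + G I\right) + I = I + G^{2} + G I$)
$n{\left(Z \right)} = Z + 4 Z^{2}$ ($n{\left(Z \right)} = \left(Z^{2} + Z Z\right) + \left(Z + Z^{2} + Z Z\right) = \left(Z^{2} + Z^{2}\right) + \left(Z + Z^{2} + Z^{2}\right) = 2 Z^{2} + \left(Z + 2 Z^{2}\right) = Z + 4 Z^{2}$)
$n{\left(6 \cdot 3 \right)} \left(\left(-1\right) 23\right) = 6 \cdot 3 \left(1 + 4 \cdot 6 \cdot 3\right) \left(\left(-1\right) 23\right) = 18 \left(1 + 4 \cdot 18\right) \left(-23\right) = 18 \left(1 + 72\right) \left(-23\right) = 18 \cdot 73 \left(-23\right) = 1314 \left(-23\right) = -30222$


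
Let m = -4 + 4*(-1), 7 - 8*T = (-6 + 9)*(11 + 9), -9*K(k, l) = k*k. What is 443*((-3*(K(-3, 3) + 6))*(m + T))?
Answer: 777465/8 ≈ 97183.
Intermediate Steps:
K(k, l) = -k²/9 (K(k, l) = -k*k/9 = -k²/9)
T = -53/8 (T = 7/8 - (-6 + 9)*(11 + 9)/8 = 7/8 - 3*20/8 = 7/8 - ⅛*60 = 7/8 - 15/2 = -53/8 ≈ -6.6250)
m = -8 (m = -4 - 4 = -8)
443*((-3*(K(-3, 3) + 6))*(m + T)) = 443*((-3*(-⅑*(-3)² + 6))*(-8 - 53/8)) = 443*(-3*(-⅑*9 + 6)*(-117/8)) = 443*(-3*(-1 + 6)*(-117/8)) = 443*(-3*5*(-117/8)) = 443*(-15*(-117/8)) = 443*(1755/8) = 777465/8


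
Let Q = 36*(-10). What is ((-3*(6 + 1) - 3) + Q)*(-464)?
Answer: 178176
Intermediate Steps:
Q = -360
((-3*(6 + 1) - 3) + Q)*(-464) = ((-3*(6 + 1) - 3) - 360)*(-464) = ((-3*7 - 3) - 360)*(-464) = ((-21 - 3) - 360)*(-464) = (-24 - 360)*(-464) = -384*(-464) = 178176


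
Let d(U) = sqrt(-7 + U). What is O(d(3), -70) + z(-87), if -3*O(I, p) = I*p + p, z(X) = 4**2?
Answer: 118/3 + 140*I/3 ≈ 39.333 + 46.667*I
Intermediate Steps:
z(X) = 16
O(I, p) = -p/3 - I*p/3 (O(I, p) = -(I*p + p)/3 = -(p + I*p)/3 = -p/3 - I*p/3)
O(d(3), -70) + z(-87) = -1/3*(-70)*(1 + sqrt(-7 + 3)) + 16 = -1/3*(-70)*(1 + sqrt(-4)) + 16 = -1/3*(-70)*(1 + 2*I) + 16 = (70/3 + 140*I/3) + 16 = 118/3 + 140*I/3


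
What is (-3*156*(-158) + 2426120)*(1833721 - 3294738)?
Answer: -3652636005088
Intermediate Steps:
(-3*156*(-158) + 2426120)*(1833721 - 3294738) = (-468*(-158) + 2426120)*(-1461017) = (73944 + 2426120)*(-1461017) = 2500064*(-1461017) = -3652636005088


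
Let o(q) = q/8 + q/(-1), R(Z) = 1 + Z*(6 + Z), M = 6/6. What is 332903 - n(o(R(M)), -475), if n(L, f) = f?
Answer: 333378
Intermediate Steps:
M = 1 (M = 6*(⅙) = 1)
o(q) = -7*q/8 (o(q) = q*(⅛) + q*(-1) = q/8 - q = -7*q/8)
332903 - n(o(R(M)), -475) = 332903 - 1*(-475) = 332903 + 475 = 333378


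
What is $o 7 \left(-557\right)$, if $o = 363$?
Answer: $-1415337$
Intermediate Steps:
$o 7 \left(-557\right) = 363 \cdot 7 \left(-557\right) = 2541 \left(-557\right) = -1415337$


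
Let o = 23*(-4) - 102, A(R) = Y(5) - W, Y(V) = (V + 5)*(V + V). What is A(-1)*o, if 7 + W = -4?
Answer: -21534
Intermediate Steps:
W = -11 (W = -7 - 4 = -11)
Y(V) = 2*V*(5 + V) (Y(V) = (5 + V)*(2*V) = 2*V*(5 + V))
A(R) = 111 (A(R) = 2*5*(5 + 5) - 1*(-11) = 2*5*10 + 11 = 100 + 11 = 111)
o = -194 (o = -92 - 102 = -194)
A(-1)*o = 111*(-194) = -21534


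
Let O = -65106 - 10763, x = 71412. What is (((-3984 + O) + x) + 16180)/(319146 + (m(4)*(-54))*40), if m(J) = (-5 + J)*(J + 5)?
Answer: 7739/338586 ≈ 0.022857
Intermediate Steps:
O = -75869
m(J) = (-5 + J)*(5 + J)
(((-3984 + O) + x) + 16180)/(319146 + (m(4)*(-54))*40) = (((-3984 - 75869) + 71412) + 16180)/(319146 + ((-25 + 4²)*(-54))*40) = ((-79853 + 71412) + 16180)/(319146 + ((-25 + 16)*(-54))*40) = (-8441 + 16180)/(319146 - 9*(-54)*40) = 7739/(319146 + 486*40) = 7739/(319146 + 19440) = 7739/338586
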